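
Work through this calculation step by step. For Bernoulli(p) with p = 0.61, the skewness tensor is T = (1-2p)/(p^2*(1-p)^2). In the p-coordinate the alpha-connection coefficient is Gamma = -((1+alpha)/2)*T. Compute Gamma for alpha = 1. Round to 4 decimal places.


Skewness (Amari-Chentsov) tensor: T = (1-2p)/(p^2*(1-p)^2).
p = 0.61, 1-2p = -0.22, p^2 = 0.3721, (1-p)^2 = 0.1521.
T = -0.22/(0.3721 * 0.1521) = -3.887172.
In the p-coordinate, Gamma^(alpha) = Gamma^(0) - (alpha/2)*T with Gamma^(0) = (1/2)*g'(p) = -T/2,
so Gamma^(alpha) = -((1+alpha)/2)*T.
alpha = 1, -(1+alpha)/2 = -1.0.
Gamma = -1.0 * -3.887172 = 3.8872

3.8872


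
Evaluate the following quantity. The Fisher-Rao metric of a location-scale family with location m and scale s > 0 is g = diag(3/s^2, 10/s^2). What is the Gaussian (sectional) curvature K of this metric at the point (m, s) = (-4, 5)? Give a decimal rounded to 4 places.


The metric has the form g = (A dm^2 + B ds^2)/s^2 with A = 3, B = 10.
Substitute u = sqrt(A/B)*m: g = B*(du^2 + ds^2)/s^2, i.e. B times the
Poincare upper half-plane metric, which has constant Gaussian curvature -1.
Scaling a 2D metric by a constant c divides the Gaussian curvature by c,
so K = -1/B = -1/(10) = -0.1000 everywhere (the point (m, s) = (-4, 5) is irrelevant:
the curvature is constant).
The requested Gaussian curvature is K = -0.1000.

-0.1000


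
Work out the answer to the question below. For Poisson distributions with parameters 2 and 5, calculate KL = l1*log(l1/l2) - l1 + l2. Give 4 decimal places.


KL divergence for Poisson:
KL = l1*log(l1/l2) - l1 + l2.
l1 = 2, l2 = 5.
log(2/5) = -0.916291.
l1*log(l1/l2) = 2 * -0.916291 = -1.832581.
KL = -1.832581 - 2 + 5 = 1.1674

1.1674


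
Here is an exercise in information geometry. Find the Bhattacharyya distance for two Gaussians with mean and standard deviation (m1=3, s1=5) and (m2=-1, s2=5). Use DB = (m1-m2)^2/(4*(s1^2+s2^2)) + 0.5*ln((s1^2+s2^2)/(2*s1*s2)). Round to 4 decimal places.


Bhattacharyya distance between two Gaussians:
DB = (m1-m2)^2/(4*(s1^2+s2^2)) + (1/2)*ln((s1^2+s2^2)/(2*s1*s2)).
(m1-m2)^2 = (4)^2 = 16.
s1^2+s2^2 = 25 + 25 = 50.
term1 = 16/200 = 0.08.
term2 = 0.5*ln(50/50.0) = 0.0.
DB = 0.08 + 0.0 = 0.0800

0.0800


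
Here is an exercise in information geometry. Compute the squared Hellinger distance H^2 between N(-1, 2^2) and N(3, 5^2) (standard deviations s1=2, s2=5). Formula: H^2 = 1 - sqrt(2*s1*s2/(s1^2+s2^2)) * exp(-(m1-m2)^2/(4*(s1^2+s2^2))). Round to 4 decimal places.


Squared Hellinger distance for Gaussians:
H^2 = 1 - sqrt(2*s1*s2/(s1^2+s2^2)) * exp(-(m1-m2)^2/(4*(s1^2+s2^2))).
s1^2 = 4, s2^2 = 25, s1^2+s2^2 = 29.
sqrt(2*2*5/(29)) = 0.830455.
(m1-m2)^2 = (-4)^2 = 16.
exp(-16/(4*29)) = exp(-0.137931) = 0.871159.
H^2 = 1 - 0.830455*0.871159 = 0.2765

0.2765


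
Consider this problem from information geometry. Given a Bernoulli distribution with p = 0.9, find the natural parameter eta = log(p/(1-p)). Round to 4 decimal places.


Natural parameter for Bernoulli: eta = log(p/(1-p)).
p = 0.9, 1-p = 0.1.
p/(1-p) = 9.0.
eta = log(9.0) = 2.1972

2.1972


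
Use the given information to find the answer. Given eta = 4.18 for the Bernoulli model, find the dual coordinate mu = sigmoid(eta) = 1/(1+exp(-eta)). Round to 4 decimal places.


Dual coordinate (expectation parameter) for Bernoulli:
mu = 1/(1+exp(-eta)).
eta = 4.18.
exp(-eta) = exp(-4.18) = 0.015299.
mu = 1/(1+0.015299) = 0.9849

0.9849


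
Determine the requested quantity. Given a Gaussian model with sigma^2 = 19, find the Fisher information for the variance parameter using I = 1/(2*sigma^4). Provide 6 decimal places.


Fisher information for variance: I(sigma^2) = 1/(2*sigma^4).
sigma^2 = 19, so sigma^4 = 361.
I = 1/(2*361) = 1/722 = 0.001385

0.001385


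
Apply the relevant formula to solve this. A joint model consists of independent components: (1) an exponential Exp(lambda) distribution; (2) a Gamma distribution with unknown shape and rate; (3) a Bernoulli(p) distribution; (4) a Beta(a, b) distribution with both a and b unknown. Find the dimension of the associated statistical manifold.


The dimension of a statistical manifold equals the number of free
(independent) real parameters of the model. For a product of independent
blocks the parameter counts add.
- exponential (lambda): 1.
- Gamma (shape, rate): 2.
- Bernoulli (p): 1.
- Beta (a, b): 2.
Total = 1 + 2 + 1 + 2 = 6.
Dimension = 6

6


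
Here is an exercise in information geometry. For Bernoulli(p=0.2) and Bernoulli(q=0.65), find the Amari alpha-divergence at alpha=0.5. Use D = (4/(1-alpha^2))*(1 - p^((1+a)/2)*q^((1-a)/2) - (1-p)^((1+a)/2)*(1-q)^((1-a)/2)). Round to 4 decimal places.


Amari alpha-divergence:
D = (4/(1-alpha^2))*(1 - p^((1+a)/2)*q^((1-a)/2) - (1-p)^((1+a)/2)*(1-q)^((1-a)/2)).
alpha = 0.5, p = 0.2, q = 0.65.
e1 = (1+alpha)/2 = 0.75, e2 = (1-alpha)/2 = 0.25.
t1 = p^e1 * q^e2 = 0.2^0.75 * 0.65^0.25 = 0.268535.
t2 = (1-p)^e1 * (1-q)^e2 = 0.8^0.75 * 0.35^0.25 = 0.650631.
4/(1-alpha^2) = 5.333333.
D = 5.333333*(1 - 0.268535 - 0.650631) = 0.4311

0.4311


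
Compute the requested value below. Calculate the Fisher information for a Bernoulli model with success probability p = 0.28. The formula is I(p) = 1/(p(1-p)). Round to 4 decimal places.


For Bernoulli(p), Fisher information is I(p) = 1/(p*(1-p)).
p = 0.28, 1-p = 0.72.
p*(1-p) = 0.2016.
I(p) = 1/0.2016 = 4.9603

4.9603


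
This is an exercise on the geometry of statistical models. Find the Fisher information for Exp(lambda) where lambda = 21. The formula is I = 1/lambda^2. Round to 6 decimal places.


Fisher information for exponential: I(lambda) = 1/lambda^2.
lambda = 21, lambda^2 = 441.
I = 1/441 = 0.002268

0.002268


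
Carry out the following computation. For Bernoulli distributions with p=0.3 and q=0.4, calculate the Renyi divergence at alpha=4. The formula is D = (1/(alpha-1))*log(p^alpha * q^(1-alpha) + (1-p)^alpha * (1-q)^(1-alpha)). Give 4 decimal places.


Renyi divergence of order alpha between Bernoulli distributions:
D = (1/(alpha-1))*log(p^alpha * q^(1-alpha) + (1-p)^alpha * (1-q)^(1-alpha)).
alpha = 4, p = 0.3, q = 0.4.
p^alpha * q^(1-alpha) = 0.3^4 * 0.4^-3 = 0.126562.
(1-p)^alpha * (1-q)^(1-alpha) = 0.7^4 * 0.6^-3 = 1.111574.
sum = 0.126562 + 1.111574 = 1.238137.
D = (1/3)*log(1.238137) = 0.0712

0.0712


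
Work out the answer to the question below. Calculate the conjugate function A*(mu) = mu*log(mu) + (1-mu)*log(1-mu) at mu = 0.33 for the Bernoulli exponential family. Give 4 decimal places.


Legendre transform for Bernoulli:
A*(mu) = mu*log(mu) + (1-mu)*log(1-mu).
mu = 0.33, 1-mu = 0.67.
mu*log(mu) = 0.33*log(0.33) = -0.365859.
(1-mu)*log(1-mu) = 0.67*log(0.67) = -0.26832.
A* = -0.365859 + -0.26832 = -0.6342

-0.6342


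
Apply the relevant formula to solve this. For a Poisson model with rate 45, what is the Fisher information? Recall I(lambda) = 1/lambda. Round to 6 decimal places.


Fisher information for Poisson: I(lambda) = 1/lambda.
lambda = 45.
I(lambda) = 1/45 = 0.022222

0.022222


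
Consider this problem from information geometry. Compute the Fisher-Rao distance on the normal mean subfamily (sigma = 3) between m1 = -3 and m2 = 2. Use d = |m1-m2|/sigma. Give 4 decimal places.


On the fixed-variance normal subfamily, geodesic distance = |m1-m2|/sigma.
|-3 - 2| = 5.
sigma = 3.
d = 5/3 = 1.6667

1.6667


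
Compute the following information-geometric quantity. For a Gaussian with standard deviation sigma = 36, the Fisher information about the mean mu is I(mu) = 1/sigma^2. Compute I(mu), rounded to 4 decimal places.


The Fisher information for the mean of a normal distribution is I(mu) = 1/sigma^2.
sigma = 36, so sigma^2 = 1296.
I(mu) = 1/1296 = 0.0008

0.0008


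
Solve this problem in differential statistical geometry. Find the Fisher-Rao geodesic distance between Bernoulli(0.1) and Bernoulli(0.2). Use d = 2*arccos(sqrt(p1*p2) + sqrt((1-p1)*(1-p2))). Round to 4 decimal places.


Geodesic distance on Bernoulli manifold:
d(p1,p2) = 2*arccos(sqrt(p1*p2) + sqrt((1-p1)*(1-p2))).
sqrt(p1*p2) = sqrt(0.1*0.2) = 0.141421.
sqrt((1-p1)*(1-p2)) = sqrt(0.9*0.8) = 0.848528.
arg = 0.141421 + 0.848528 = 0.989949.
d = 2*arccos(0.989949) = 0.2838

0.2838


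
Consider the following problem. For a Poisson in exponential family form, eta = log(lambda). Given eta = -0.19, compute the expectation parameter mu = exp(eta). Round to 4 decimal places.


Expectation parameter for Poisson exponential family:
mu = exp(eta).
eta = -0.19.
mu = exp(-0.19) = 0.8270

0.8270


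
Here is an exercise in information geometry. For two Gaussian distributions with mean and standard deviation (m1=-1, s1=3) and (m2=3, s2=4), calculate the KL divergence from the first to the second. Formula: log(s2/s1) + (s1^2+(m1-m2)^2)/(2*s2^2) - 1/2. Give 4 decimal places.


KL divergence between normal distributions:
KL = log(s2/s1) + (s1^2 + (m1-m2)^2)/(2*s2^2) - 1/2.
log(4/3) = 0.287682.
(3^2 + (-1-3)^2)/(2*4^2) = (9 + 16)/32 = 0.78125.
KL = 0.287682 + 0.78125 - 0.5 = 0.5689

0.5689


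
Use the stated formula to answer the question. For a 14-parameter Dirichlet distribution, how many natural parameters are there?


Exponential family dimension calculation:
Dirichlet with 14 components has 14 natural parameters.

14


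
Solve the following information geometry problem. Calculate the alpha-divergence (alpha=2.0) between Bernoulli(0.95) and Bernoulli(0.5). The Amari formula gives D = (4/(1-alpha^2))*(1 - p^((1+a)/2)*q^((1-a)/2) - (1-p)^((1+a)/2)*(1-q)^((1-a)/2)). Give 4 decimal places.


Amari alpha-divergence:
D = (4/(1-alpha^2))*(1 - p^((1+a)/2)*q^((1-a)/2) - (1-p)^((1+a)/2)*(1-q)^((1-a)/2)).
alpha = 2.0, p = 0.95, q = 0.5.
e1 = (1+alpha)/2 = 1.5, e2 = (1-alpha)/2 = -0.5.
t1 = p^e1 * q^e2 = 0.95^1.5 * 0.5^-0.5 = 1.309485.
t2 = (1-p)^e1 * (1-q)^e2 = 0.05^1.5 * 0.5^-0.5 = 0.015811.
4/(1-alpha^2) = -1.333333.
D = -1.333333*(1 - 1.309485 - 0.015811) = 0.4337

0.4337


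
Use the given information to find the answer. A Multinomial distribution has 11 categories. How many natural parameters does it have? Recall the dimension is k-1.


Exponential family dimension calculation:
For Multinomial with k=11 categories, dim = k-1 = 10.

10


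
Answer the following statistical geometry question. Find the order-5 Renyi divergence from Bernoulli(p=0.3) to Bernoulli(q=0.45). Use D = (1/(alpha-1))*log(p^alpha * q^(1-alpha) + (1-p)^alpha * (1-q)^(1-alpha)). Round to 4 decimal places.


Renyi divergence of order alpha between Bernoulli distributions:
D = (1/(alpha-1))*log(p^alpha * q^(1-alpha) + (1-p)^alpha * (1-q)^(1-alpha)).
alpha = 5, p = 0.3, q = 0.45.
p^alpha * q^(1-alpha) = 0.3^5 * 0.45^-4 = 0.059259.
(1-p)^alpha * (1-q)^(1-alpha) = 0.7^5 * 0.55^-4 = 1.836705.
sum = 0.059259 + 1.836705 = 1.895964.
D = (1/4)*log(1.895964) = 0.1599

0.1599


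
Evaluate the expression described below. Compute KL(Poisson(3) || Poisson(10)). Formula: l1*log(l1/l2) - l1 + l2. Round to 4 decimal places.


KL divergence for Poisson:
KL = l1*log(l1/l2) - l1 + l2.
l1 = 3, l2 = 10.
log(3/10) = -1.203973.
l1*log(l1/l2) = 3 * -1.203973 = -3.611918.
KL = -3.611918 - 3 + 10 = 3.3881

3.3881


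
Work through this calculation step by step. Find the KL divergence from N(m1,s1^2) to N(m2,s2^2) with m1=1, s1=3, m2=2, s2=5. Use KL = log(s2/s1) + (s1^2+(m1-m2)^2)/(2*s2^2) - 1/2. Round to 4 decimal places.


KL divergence between normal distributions:
KL = log(s2/s1) + (s1^2 + (m1-m2)^2)/(2*s2^2) - 1/2.
log(5/3) = 0.510826.
(3^2 + (1-2)^2)/(2*5^2) = (9 + 1)/50 = 0.2.
KL = 0.510826 + 0.2 - 0.5 = 0.2108

0.2108


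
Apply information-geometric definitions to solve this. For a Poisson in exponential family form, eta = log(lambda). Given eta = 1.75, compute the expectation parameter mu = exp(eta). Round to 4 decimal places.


Expectation parameter for Poisson exponential family:
mu = exp(eta).
eta = 1.75.
mu = exp(1.75) = 5.7546

5.7546


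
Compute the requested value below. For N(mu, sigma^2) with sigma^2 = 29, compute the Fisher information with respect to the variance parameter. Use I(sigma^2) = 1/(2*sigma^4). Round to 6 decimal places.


Fisher information for variance: I(sigma^2) = 1/(2*sigma^4).
sigma^2 = 29, so sigma^4 = 841.
I = 1/(2*841) = 1/1682 = 0.000595

0.000595


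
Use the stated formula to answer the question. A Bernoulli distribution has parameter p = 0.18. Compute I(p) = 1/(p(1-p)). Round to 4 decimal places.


For Bernoulli(p), Fisher information is I(p) = 1/(p*(1-p)).
p = 0.18, 1-p = 0.82.
p*(1-p) = 0.1476.
I(p) = 1/0.1476 = 6.7751

6.7751


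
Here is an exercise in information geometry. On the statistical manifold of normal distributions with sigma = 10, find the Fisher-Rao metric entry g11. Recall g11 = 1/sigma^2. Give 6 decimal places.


For the 2-parameter normal family, the Fisher metric has:
  g11 = 1/sigma^2, g22 = 2/sigma^2.
sigma = 10, sigma^2 = 100.
g11 = 0.010000

0.010000


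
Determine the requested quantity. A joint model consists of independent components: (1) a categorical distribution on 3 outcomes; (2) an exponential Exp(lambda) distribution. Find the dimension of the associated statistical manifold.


The dimension of a statistical manifold equals the number of free
(independent) real parameters of the model. For a product of independent
blocks the parameter counts add.
- categorical on 3 outcomes (probabilities sum to 1): 3-1 = 2.
- exponential (lambda): 1.
Total = 2 + 1 = 3.
Dimension = 3

3


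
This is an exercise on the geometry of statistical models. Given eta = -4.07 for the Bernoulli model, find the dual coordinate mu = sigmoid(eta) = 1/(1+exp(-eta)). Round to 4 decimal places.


Dual coordinate (expectation parameter) for Bernoulli:
mu = 1/(1+exp(-eta)).
eta = -4.07.
exp(-eta) = exp(4.07) = 58.556963.
mu = 1/(1+58.556963) = 0.0168

0.0168


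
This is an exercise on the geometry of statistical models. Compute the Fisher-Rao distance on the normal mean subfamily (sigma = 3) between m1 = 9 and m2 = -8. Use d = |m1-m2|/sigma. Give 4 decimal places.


On the fixed-variance normal subfamily, geodesic distance = |m1-m2|/sigma.
|9 - -8| = 17.
sigma = 3.
d = 17/3 = 5.6667

5.6667


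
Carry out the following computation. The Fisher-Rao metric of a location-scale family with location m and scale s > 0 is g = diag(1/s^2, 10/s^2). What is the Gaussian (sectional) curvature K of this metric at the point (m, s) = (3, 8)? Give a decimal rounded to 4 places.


The metric has the form g = (A dm^2 + B ds^2)/s^2 with A = 1, B = 10.
Substitute u = sqrt(A/B)*m: g = B*(du^2 + ds^2)/s^2, i.e. B times the
Poincare upper half-plane metric, which has constant Gaussian curvature -1.
Scaling a 2D metric by a constant c divides the Gaussian curvature by c,
so K = -1/B = -1/(10) = -0.1000 everywhere (the point (m, s) = (3, 8) is irrelevant:
the curvature is constant).
The requested Gaussian curvature is K = -0.1000.

-0.1000


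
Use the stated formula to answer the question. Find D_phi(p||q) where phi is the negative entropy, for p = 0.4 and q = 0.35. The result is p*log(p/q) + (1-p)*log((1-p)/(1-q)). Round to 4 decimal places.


Bregman divergence with negative entropy generator:
D = p*log(p/q) + (1-p)*log((1-p)/(1-q)).
p = 0.4, q = 0.35.
p*log(p/q) = 0.4*log(0.4/0.35) = 0.053413.
(1-p)*log((1-p)/(1-q)) = 0.6*log(0.6/0.65) = -0.048026.
D = 0.053413 + -0.048026 = 0.0054

0.0054


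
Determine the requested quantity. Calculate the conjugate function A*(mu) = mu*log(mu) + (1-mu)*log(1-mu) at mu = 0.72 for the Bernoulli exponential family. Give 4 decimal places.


Legendre transform for Bernoulli:
A*(mu) = mu*log(mu) + (1-mu)*log(1-mu).
mu = 0.72, 1-mu = 0.28.
mu*log(mu) = 0.72*log(0.72) = -0.236523.
(1-mu)*log(1-mu) = 0.28*log(0.28) = -0.35643.
A* = -0.236523 + -0.35643 = -0.5930

-0.5930


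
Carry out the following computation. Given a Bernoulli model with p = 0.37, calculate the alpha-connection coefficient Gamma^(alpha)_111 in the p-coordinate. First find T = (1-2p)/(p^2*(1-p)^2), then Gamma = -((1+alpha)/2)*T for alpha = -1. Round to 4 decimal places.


Skewness (Amari-Chentsov) tensor: T = (1-2p)/(p^2*(1-p)^2).
p = 0.37, 1-2p = 0.26, p^2 = 0.1369, (1-p)^2 = 0.3969.
T = 0.26/(0.1369 * 0.3969) = 4.785076.
In the p-coordinate, Gamma^(alpha) = Gamma^(0) - (alpha/2)*T with Gamma^(0) = (1/2)*g'(p) = -T/2,
so Gamma^(alpha) = -((1+alpha)/2)*T.
alpha = -1, -(1+alpha)/2 = 0.0.
Gamma = 0.0 * 4.785076 = 0.0000

0.0000


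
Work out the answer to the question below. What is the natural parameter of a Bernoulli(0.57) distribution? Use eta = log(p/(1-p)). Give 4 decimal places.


Natural parameter for Bernoulli: eta = log(p/(1-p)).
p = 0.57, 1-p = 0.43.
p/(1-p) = 1.325581.
eta = log(1.325581) = 0.2819

0.2819


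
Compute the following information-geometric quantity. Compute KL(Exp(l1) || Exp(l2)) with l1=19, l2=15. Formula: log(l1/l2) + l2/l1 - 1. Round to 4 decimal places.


KL divergence for exponential family:
KL = log(l1/l2) + l2/l1 - 1.
log(19/15) = 0.236389.
15/19 = 0.789474.
KL = 0.236389 + 0.789474 - 1 = 0.0259

0.0259


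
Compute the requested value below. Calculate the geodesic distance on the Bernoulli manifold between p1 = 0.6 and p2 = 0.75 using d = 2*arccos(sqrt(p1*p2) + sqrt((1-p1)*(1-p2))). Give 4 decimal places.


Geodesic distance on Bernoulli manifold:
d(p1,p2) = 2*arccos(sqrt(p1*p2) + sqrt((1-p1)*(1-p2))).
sqrt(p1*p2) = sqrt(0.6*0.75) = 0.67082.
sqrt((1-p1)*(1-p2)) = sqrt(0.4*0.25) = 0.316228.
arg = 0.67082 + 0.316228 = 0.987048.
d = 2*arccos(0.987048) = 0.3222

0.3222


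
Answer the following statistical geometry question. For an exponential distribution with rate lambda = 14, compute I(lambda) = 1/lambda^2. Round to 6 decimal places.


Fisher information for exponential: I(lambda) = 1/lambda^2.
lambda = 14, lambda^2 = 196.
I = 1/196 = 0.005102

0.005102


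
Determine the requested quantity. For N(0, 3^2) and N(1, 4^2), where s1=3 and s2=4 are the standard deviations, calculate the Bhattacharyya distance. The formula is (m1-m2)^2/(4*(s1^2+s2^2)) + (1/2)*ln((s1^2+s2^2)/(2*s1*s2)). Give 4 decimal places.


Bhattacharyya distance between two Gaussians:
DB = (m1-m2)^2/(4*(s1^2+s2^2)) + (1/2)*ln((s1^2+s2^2)/(2*s1*s2)).
(m1-m2)^2 = (-1)^2 = 1.
s1^2+s2^2 = 9 + 16 = 25.
term1 = 1/100 = 0.01.
term2 = 0.5*ln(25/24.0) = 0.020411.
DB = 0.01 + 0.020411 = 0.0304

0.0304


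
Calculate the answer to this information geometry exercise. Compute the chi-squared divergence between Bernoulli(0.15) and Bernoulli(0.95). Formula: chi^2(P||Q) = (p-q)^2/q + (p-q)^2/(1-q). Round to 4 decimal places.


Chi-squared divergence between Bernoulli distributions:
chi^2 = (p-q)^2/q + (p-q)^2/(1-q).
p = 0.15, q = 0.95, p-q = -0.8.
(p-q)^2 = 0.64.
term1 = 0.64/0.95 = 0.673684.
term2 = 0.64/0.05 = 12.8.
chi^2 = 0.673684 + 12.8 = 13.4737

13.4737


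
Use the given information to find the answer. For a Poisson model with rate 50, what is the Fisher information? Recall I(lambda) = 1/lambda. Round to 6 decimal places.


Fisher information for Poisson: I(lambda) = 1/lambda.
lambda = 50.
I(lambda) = 1/50 = 0.020000

0.020000


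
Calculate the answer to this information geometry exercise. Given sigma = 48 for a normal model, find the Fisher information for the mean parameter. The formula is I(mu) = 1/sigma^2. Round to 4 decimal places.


The Fisher information for the mean of a normal distribution is I(mu) = 1/sigma^2.
sigma = 48, so sigma^2 = 2304.
I(mu) = 1/2304 = 0.0004

0.0004


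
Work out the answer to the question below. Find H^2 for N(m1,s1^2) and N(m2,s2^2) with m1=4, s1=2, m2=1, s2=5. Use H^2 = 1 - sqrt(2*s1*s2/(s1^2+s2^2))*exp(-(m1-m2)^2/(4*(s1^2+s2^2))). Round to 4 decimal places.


Squared Hellinger distance for Gaussians:
H^2 = 1 - sqrt(2*s1*s2/(s1^2+s2^2)) * exp(-(m1-m2)^2/(4*(s1^2+s2^2))).
s1^2 = 4, s2^2 = 25, s1^2+s2^2 = 29.
sqrt(2*2*5/(29)) = 0.830455.
(m1-m2)^2 = (3)^2 = 9.
exp(-9/(4*29)) = exp(-0.077586) = 0.925347.
H^2 = 1 - 0.830455*0.925347 = 0.2315

0.2315


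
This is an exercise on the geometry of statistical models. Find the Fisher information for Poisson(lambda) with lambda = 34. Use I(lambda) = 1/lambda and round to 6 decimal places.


Fisher information for Poisson: I(lambda) = 1/lambda.
lambda = 34.
I(lambda) = 1/34 = 0.029412

0.029412


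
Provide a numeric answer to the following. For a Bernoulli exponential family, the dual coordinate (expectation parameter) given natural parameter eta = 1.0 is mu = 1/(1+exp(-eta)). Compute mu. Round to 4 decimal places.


Dual coordinate (expectation parameter) for Bernoulli:
mu = 1/(1+exp(-eta)).
eta = 1.0.
exp(-eta) = exp(-1.0) = 0.367879.
mu = 1/(1+0.367879) = 0.7311

0.7311


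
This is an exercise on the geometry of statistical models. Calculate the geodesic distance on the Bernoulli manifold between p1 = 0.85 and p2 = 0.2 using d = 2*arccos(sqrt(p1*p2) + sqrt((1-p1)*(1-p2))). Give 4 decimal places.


Geodesic distance on Bernoulli manifold:
d(p1,p2) = 2*arccos(sqrt(p1*p2) + sqrt((1-p1)*(1-p2))).
sqrt(p1*p2) = sqrt(0.85*0.2) = 0.412311.
sqrt((1-p1)*(1-p2)) = sqrt(0.15*0.8) = 0.34641.
arg = 0.412311 + 0.34641 = 0.758721.
d = 2*arccos(0.758721) = 1.4189

1.4189


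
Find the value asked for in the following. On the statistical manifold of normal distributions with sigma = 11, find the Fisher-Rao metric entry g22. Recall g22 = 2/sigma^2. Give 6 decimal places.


For the 2-parameter normal family, the Fisher metric has:
  g11 = 1/sigma^2, g22 = 2/sigma^2.
sigma = 11, sigma^2 = 121.
g22 = 0.016529

0.016529


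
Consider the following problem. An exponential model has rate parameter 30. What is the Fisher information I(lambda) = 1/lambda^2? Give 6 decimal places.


Fisher information for exponential: I(lambda) = 1/lambda^2.
lambda = 30, lambda^2 = 900.
I = 1/900 = 0.001111

0.001111


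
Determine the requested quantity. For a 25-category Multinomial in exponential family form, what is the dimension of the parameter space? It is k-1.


Exponential family dimension calculation:
For Multinomial with k=25 categories, dim = k-1 = 24.

24


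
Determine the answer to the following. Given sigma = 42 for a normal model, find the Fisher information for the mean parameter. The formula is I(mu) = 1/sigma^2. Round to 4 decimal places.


The Fisher information for the mean of a normal distribution is I(mu) = 1/sigma^2.
sigma = 42, so sigma^2 = 1764.
I(mu) = 1/1764 = 0.0006

0.0006


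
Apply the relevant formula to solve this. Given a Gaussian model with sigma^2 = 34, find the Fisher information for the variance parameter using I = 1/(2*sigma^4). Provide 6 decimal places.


Fisher information for variance: I(sigma^2) = 1/(2*sigma^4).
sigma^2 = 34, so sigma^4 = 1156.
I = 1/(2*1156) = 1/2312 = 0.000433

0.000433


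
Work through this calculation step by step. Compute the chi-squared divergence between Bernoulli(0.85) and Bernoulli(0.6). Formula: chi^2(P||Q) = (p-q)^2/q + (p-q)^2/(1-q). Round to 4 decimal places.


Chi-squared divergence between Bernoulli distributions:
chi^2 = (p-q)^2/q + (p-q)^2/(1-q).
p = 0.85, q = 0.6, p-q = 0.25.
(p-q)^2 = 0.0625.
term1 = 0.0625/0.6 = 0.104167.
term2 = 0.0625/0.4 = 0.15625.
chi^2 = 0.104167 + 0.15625 = 0.2604

0.2604


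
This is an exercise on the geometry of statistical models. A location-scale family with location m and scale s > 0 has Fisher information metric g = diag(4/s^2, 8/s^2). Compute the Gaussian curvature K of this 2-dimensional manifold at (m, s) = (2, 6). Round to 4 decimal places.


The metric has the form g = (A dm^2 + B ds^2)/s^2 with A = 4, B = 8.
Substitute u = sqrt(A/B)*m: g = B*(du^2 + ds^2)/s^2, i.e. B times the
Poincare upper half-plane metric, which has constant Gaussian curvature -1.
Scaling a 2D metric by a constant c divides the Gaussian curvature by c,
so K = -1/B = -1/(8) = -0.1250 everywhere (the point (m, s) = (2, 6) is irrelevant:
the curvature is constant).
The requested Gaussian curvature is K = -0.1250.

-0.1250


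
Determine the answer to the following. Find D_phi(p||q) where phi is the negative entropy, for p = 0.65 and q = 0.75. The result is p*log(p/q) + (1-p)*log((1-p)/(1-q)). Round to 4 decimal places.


Bregman divergence with negative entropy generator:
D = p*log(p/q) + (1-p)*log((1-p)/(1-q)).
p = 0.65, q = 0.75.
p*log(p/q) = 0.65*log(0.65/0.75) = -0.093016.
(1-p)*log((1-p)/(1-q)) = 0.35*log(0.35/0.25) = 0.117765.
D = -0.093016 + 0.117765 = 0.0247

0.0247


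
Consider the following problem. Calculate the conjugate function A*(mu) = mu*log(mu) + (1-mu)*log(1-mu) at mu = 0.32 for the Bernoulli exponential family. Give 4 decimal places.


Legendre transform for Bernoulli:
A*(mu) = mu*log(mu) + (1-mu)*log(1-mu).
mu = 0.32, 1-mu = 0.68.
mu*log(mu) = 0.32*log(0.32) = -0.364619.
(1-mu)*log(1-mu) = 0.68*log(0.68) = -0.26225.
A* = -0.364619 + -0.26225 = -0.6269

-0.6269


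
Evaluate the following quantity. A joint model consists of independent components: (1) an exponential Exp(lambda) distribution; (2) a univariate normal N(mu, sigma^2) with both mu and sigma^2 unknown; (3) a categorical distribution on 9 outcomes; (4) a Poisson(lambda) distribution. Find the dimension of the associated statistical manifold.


The dimension of a statistical manifold equals the number of free
(independent) real parameters of the model. For a product of independent
blocks the parameter counts add.
- exponential (lambda): 1.
- normal (mu, sigma^2): 2.
- categorical on 9 outcomes (probabilities sum to 1): 9-1 = 8.
- Poisson (lambda): 1.
Total = 1 + 2 + 8 + 1 = 12.
Dimension = 12

12


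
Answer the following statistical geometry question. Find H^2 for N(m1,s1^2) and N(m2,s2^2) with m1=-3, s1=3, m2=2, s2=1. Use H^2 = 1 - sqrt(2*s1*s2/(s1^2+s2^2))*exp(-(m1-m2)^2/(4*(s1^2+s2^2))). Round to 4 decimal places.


Squared Hellinger distance for Gaussians:
H^2 = 1 - sqrt(2*s1*s2/(s1^2+s2^2)) * exp(-(m1-m2)^2/(4*(s1^2+s2^2))).
s1^2 = 9, s2^2 = 1, s1^2+s2^2 = 10.
sqrt(2*3*1/(10)) = 0.774597.
(m1-m2)^2 = (-5)^2 = 25.
exp(-25/(4*10)) = exp(-0.625) = 0.535261.
H^2 = 1 - 0.774597*0.535261 = 0.5854

0.5854


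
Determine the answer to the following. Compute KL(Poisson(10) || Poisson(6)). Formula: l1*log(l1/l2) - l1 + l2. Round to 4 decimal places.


KL divergence for Poisson:
KL = l1*log(l1/l2) - l1 + l2.
l1 = 10, l2 = 6.
log(10/6) = 0.510826.
l1*log(l1/l2) = 10 * 0.510826 = 5.108256.
KL = 5.108256 - 10 + 6 = 1.1083

1.1083


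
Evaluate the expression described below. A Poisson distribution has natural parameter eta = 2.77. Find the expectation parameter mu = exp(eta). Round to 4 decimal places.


Expectation parameter for Poisson exponential family:
mu = exp(eta).
eta = 2.77.
mu = exp(2.77) = 15.9586

15.9586


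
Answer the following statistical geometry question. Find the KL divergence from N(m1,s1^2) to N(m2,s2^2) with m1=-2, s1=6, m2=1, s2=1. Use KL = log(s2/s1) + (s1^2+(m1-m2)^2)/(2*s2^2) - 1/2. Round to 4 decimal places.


KL divergence between normal distributions:
KL = log(s2/s1) + (s1^2 + (m1-m2)^2)/(2*s2^2) - 1/2.
log(1/6) = -1.791759.
(6^2 + (-2-1)^2)/(2*1^2) = (36 + 9)/2 = 22.5.
KL = -1.791759 + 22.5 - 0.5 = 20.2082

20.2082


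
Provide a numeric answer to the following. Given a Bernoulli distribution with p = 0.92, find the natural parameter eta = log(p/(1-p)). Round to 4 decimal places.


Natural parameter for Bernoulli: eta = log(p/(1-p)).
p = 0.92, 1-p = 0.08.
p/(1-p) = 11.5.
eta = log(11.5) = 2.4423

2.4423


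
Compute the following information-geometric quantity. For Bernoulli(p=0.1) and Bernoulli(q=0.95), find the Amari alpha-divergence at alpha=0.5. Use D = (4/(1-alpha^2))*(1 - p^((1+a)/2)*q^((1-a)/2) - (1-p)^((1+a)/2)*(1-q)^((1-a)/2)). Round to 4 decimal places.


Amari alpha-divergence:
D = (4/(1-alpha^2))*(1 - p^((1+a)/2)*q^((1-a)/2) - (1-p)^((1+a)/2)*(1-q)^((1-a)/2)).
alpha = 0.5, p = 0.1, q = 0.95.
e1 = (1+alpha)/2 = 0.75, e2 = (1-alpha)/2 = 0.25.
t1 = p^e1 * q^e2 = 0.1^0.75 * 0.95^0.25 = 0.175562.
t2 = (1-p)^e1 * (1-q)^e2 = 0.9^0.75 * 0.05^0.25 = 0.436943.
4/(1-alpha^2) = 5.333333.
D = 5.333333*(1 - 0.175562 - 0.436943) = 2.0666

2.0666


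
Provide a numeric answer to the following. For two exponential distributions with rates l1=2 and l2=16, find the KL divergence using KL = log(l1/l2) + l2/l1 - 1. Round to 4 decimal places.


KL divergence for exponential family:
KL = log(l1/l2) + l2/l1 - 1.
log(2/16) = -2.079442.
16/2 = 8.0.
KL = -2.079442 + 8.0 - 1 = 4.9206

4.9206


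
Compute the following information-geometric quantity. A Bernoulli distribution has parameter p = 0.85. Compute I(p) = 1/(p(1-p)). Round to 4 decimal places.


For Bernoulli(p), Fisher information is I(p) = 1/(p*(1-p)).
p = 0.85, 1-p = 0.15.
p*(1-p) = 0.1275.
I(p) = 1/0.1275 = 7.8431

7.8431


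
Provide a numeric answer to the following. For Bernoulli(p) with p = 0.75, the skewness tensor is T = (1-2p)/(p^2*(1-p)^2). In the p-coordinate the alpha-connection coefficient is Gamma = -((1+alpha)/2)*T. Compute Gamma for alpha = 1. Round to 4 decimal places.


Skewness (Amari-Chentsov) tensor: T = (1-2p)/(p^2*(1-p)^2).
p = 0.75, 1-2p = -0.5, p^2 = 0.5625, (1-p)^2 = 0.0625.
T = -0.5/(0.5625 * 0.0625) = -14.222222.
In the p-coordinate, Gamma^(alpha) = Gamma^(0) - (alpha/2)*T with Gamma^(0) = (1/2)*g'(p) = -T/2,
so Gamma^(alpha) = -((1+alpha)/2)*T.
alpha = 1, -(1+alpha)/2 = -1.0.
Gamma = -1.0 * -14.222222 = 14.2222

14.2222


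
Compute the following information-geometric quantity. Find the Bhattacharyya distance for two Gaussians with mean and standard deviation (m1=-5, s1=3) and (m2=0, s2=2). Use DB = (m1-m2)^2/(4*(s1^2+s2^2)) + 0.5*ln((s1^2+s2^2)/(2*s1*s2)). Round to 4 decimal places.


Bhattacharyya distance between two Gaussians:
DB = (m1-m2)^2/(4*(s1^2+s2^2)) + (1/2)*ln((s1^2+s2^2)/(2*s1*s2)).
(m1-m2)^2 = (-5)^2 = 25.
s1^2+s2^2 = 9 + 4 = 13.
term1 = 25/52 = 0.480769.
term2 = 0.5*ln(13/12.0) = 0.040021.
DB = 0.480769 + 0.040021 = 0.5208

0.5208


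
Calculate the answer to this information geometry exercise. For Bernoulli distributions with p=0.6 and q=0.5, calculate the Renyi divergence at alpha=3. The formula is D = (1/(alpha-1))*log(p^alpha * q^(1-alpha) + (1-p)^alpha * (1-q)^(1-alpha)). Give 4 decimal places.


Renyi divergence of order alpha between Bernoulli distributions:
D = (1/(alpha-1))*log(p^alpha * q^(1-alpha) + (1-p)^alpha * (1-q)^(1-alpha)).
alpha = 3, p = 0.6, q = 0.5.
p^alpha * q^(1-alpha) = 0.6^3 * 0.5^-2 = 0.864.
(1-p)^alpha * (1-q)^(1-alpha) = 0.4^3 * 0.5^-2 = 0.256.
sum = 0.864 + 0.256 = 1.12.
D = (1/2)*log(1.12) = 0.0567

0.0567


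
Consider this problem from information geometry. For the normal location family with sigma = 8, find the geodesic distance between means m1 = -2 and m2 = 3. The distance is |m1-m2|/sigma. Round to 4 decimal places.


On the fixed-variance normal subfamily, geodesic distance = |m1-m2|/sigma.
|-2 - 3| = 5.
sigma = 8.
d = 5/8 = 0.6250

0.6250


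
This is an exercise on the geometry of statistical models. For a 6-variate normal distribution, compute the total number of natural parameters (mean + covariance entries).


Exponential family dimension calculation:
For 6-dim MVN: mean has 6 params, covariance has 6*7/2 = 21 unique entries.
Total dim = 6 + 21 = 27.

27


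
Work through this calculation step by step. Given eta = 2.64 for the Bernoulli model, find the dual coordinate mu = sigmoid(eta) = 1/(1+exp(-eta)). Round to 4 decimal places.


Dual coordinate (expectation parameter) for Bernoulli:
mu = 1/(1+exp(-eta)).
eta = 2.64.
exp(-eta) = exp(-2.64) = 0.071361.
mu = 1/(1+0.071361) = 0.9334

0.9334


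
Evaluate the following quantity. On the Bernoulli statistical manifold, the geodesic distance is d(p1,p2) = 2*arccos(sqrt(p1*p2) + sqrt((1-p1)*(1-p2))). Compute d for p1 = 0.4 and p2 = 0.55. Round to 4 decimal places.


Geodesic distance on Bernoulli manifold:
d(p1,p2) = 2*arccos(sqrt(p1*p2) + sqrt((1-p1)*(1-p2))).
sqrt(p1*p2) = sqrt(0.4*0.55) = 0.469042.
sqrt((1-p1)*(1-p2)) = sqrt(0.6*0.45) = 0.519615.
arg = 0.469042 + 0.519615 = 0.988657.
d = 2*arccos(0.988657) = 0.3015

0.3015


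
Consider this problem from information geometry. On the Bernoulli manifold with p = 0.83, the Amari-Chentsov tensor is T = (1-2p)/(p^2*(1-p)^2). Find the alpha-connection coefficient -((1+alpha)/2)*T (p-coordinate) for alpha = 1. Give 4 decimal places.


Skewness (Amari-Chentsov) tensor: T = (1-2p)/(p^2*(1-p)^2).
p = 0.83, 1-2p = -0.66, p^2 = 0.6889, (1-p)^2 = 0.0289.
T = -0.66/(0.6889 * 0.0289) = -33.150487.
In the p-coordinate, Gamma^(alpha) = Gamma^(0) - (alpha/2)*T with Gamma^(0) = (1/2)*g'(p) = -T/2,
so Gamma^(alpha) = -((1+alpha)/2)*T.
alpha = 1, -(1+alpha)/2 = -1.0.
Gamma = -1.0 * -33.150487 = 33.1505

33.1505


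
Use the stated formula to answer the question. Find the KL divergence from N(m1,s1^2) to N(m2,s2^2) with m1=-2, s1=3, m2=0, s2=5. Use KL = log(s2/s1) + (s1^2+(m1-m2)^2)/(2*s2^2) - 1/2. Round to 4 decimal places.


KL divergence between normal distributions:
KL = log(s2/s1) + (s1^2 + (m1-m2)^2)/(2*s2^2) - 1/2.
log(5/3) = 0.510826.
(3^2 + (-2-0)^2)/(2*5^2) = (9 + 4)/50 = 0.26.
KL = 0.510826 + 0.26 - 0.5 = 0.2708

0.2708


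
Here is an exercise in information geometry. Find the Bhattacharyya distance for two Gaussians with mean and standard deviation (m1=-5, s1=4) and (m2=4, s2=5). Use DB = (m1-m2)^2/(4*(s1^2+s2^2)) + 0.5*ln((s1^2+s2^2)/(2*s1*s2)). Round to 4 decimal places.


Bhattacharyya distance between two Gaussians:
DB = (m1-m2)^2/(4*(s1^2+s2^2)) + (1/2)*ln((s1^2+s2^2)/(2*s1*s2)).
(m1-m2)^2 = (-9)^2 = 81.
s1^2+s2^2 = 16 + 25 = 41.
term1 = 81/164 = 0.493902.
term2 = 0.5*ln(41/40.0) = 0.012346.
DB = 0.493902 + 0.012346 = 0.5062

0.5062


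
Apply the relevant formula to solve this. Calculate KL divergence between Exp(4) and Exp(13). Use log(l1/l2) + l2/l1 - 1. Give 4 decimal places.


KL divergence for exponential family:
KL = log(l1/l2) + l2/l1 - 1.
log(4/13) = -1.178655.
13/4 = 3.25.
KL = -1.178655 + 3.25 - 1 = 1.0713

1.0713


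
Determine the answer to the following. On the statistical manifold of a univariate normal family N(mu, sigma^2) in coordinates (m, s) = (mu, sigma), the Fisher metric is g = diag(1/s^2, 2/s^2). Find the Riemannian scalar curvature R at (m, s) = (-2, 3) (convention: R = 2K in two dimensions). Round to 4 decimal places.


The metric has the form g = (A dm^2 + B ds^2)/s^2 with A = 1, B = 2.
Substitute u = sqrt(A/B)*m: g = B*(du^2 + ds^2)/s^2, i.e. B times the
Poincare upper half-plane metric, which has constant Gaussian curvature -1.
Scaling a 2D metric by a constant c divides the Gaussian curvature by c,
so K = -1/B = -1/(2) = -0.5000 everywhere (the point (m, s) = (-2, 3) is irrelevant:
the curvature is constant).
Scalar curvature in dimension 2: R = 2K = -2/(2) = -1.0000.

-1.0000


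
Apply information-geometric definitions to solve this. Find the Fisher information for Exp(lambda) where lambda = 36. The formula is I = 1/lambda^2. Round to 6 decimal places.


Fisher information for exponential: I(lambda) = 1/lambda^2.
lambda = 36, lambda^2 = 1296.
I = 1/1296 = 0.000772

0.000772


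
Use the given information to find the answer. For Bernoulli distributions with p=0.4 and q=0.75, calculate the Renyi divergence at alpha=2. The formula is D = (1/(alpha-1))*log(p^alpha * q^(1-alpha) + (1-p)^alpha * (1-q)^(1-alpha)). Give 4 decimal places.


Renyi divergence of order alpha between Bernoulli distributions:
D = (1/(alpha-1))*log(p^alpha * q^(1-alpha) + (1-p)^alpha * (1-q)^(1-alpha)).
alpha = 2, p = 0.4, q = 0.75.
p^alpha * q^(1-alpha) = 0.4^2 * 0.75^-1 = 0.213333.
(1-p)^alpha * (1-q)^(1-alpha) = 0.6^2 * 0.25^-1 = 1.44.
sum = 0.213333 + 1.44 = 1.653333.
D = (1/1)*log(1.653333) = 0.5028

0.5028


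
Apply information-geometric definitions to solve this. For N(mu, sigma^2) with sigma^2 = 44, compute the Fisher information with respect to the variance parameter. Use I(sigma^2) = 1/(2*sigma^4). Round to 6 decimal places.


Fisher information for variance: I(sigma^2) = 1/(2*sigma^4).
sigma^2 = 44, so sigma^4 = 1936.
I = 1/(2*1936) = 1/3872 = 0.000258

0.000258


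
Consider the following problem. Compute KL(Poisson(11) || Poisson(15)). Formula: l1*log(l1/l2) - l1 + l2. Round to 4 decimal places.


KL divergence for Poisson:
KL = l1*log(l1/l2) - l1 + l2.
l1 = 11, l2 = 15.
log(11/15) = -0.310155.
l1*log(l1/l2) = 11 * -0.310155 = -3.411704.
KL = -3.411704 - 11 + 15 = 0.5883

0.5883


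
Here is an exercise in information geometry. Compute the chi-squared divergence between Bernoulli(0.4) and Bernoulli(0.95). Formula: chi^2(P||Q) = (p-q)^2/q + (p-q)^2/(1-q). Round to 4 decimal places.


Chi-squared divergence between Bernoulli distributions:
chi^2 = (p-q)^2/q + (p-q)^2/(1-q).
p = 0.4, q = 0.95, p-q = -0.55.
(p-q)^2 = 0.3025.
term1 = 0.3025/0.95 = 0.318421.
term2 = 0.3025/0.05 = 6.05.
chi^2 = 0.318421 + 6.05 = 6.3684

6.3684


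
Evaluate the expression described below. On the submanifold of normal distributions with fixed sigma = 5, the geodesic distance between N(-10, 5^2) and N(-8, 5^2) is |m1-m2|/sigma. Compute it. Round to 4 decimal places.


On the fixed-variance normal subfamily, geodesic distance = |m1-m2|/sigma.
|-10 - -8| = 2.
sigma = 5.
d = 2/5 = 0.4000

0.4000


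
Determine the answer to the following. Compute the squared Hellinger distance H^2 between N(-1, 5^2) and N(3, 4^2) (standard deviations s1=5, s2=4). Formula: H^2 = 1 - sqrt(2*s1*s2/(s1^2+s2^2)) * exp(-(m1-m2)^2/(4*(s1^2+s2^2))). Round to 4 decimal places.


Squared Hellinger distance for Gaussians:
H^2 = 1 - sqrt(2*s1*s2/(s1^2+s2^2)) * exp(-(m1-m2)^2/(4*(s1^2+s2^2))).
s1^2 = 25, s2^2 = 16, s1^2+s2^2 = 41.
sqrt(2*5*4/(41)) = 0.98773.
(m1-m2)^2 = (-4)^2 = 16.
exp(-16/(4*41)) = exp(-0.097561) = 0.907047.
H^2 = 1 - 0.98773*0.907047 = 0.1041

0.1041


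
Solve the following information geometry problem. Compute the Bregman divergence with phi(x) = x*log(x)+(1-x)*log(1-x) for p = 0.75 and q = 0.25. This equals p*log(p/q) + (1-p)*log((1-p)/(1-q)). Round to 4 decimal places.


Bregman divergence with negative entropy generator:
D = p*log(p/q) + (1-p)*log((1-p)/(1-q)).
p = 0.75, q = 0.25.
p*log(p/q) = 0.75*log(0.75/0.25) = 0.823959.
(1-p)*log((1-p)/(1-q)) = 0.25*log(0.25/0.75) = -0.274653.
D = 0.823959 + -0.274653 = 0.5493

0.5493


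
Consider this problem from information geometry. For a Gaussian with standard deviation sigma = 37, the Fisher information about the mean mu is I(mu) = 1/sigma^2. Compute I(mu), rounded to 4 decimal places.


The Fisher information for the mean of a normal distribution is I(mu) = 1/sigma^2.
sigma = 37, so sigma^2 = 1369.
I(mu) = 1/1369 = 0.0007

0.0007


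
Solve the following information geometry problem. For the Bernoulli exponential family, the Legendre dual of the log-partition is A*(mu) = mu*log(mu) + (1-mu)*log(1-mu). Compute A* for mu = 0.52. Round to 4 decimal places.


Legendre transform for Bernoulli:
A*(mu) = mu*log(mu) + (1-mu)*log(1-mu).
mu = 0.52, 1-mu = 0.48.
mu*log(mu) = 0.52*log(0.52) = -0.340042.
(1-mu)*log(1-mu) = 0.48*log(0.48) = -0.352305.
A* = -0.340042 + -0.352305 = -0.6923

-0.6923


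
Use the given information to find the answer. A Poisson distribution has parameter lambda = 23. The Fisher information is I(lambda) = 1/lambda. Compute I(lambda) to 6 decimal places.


Fisher information for Poisson: I(lambda) = 1/lambda.
lambda = 23.
I(lambda) = 1/23 = 0.043478

0.043478


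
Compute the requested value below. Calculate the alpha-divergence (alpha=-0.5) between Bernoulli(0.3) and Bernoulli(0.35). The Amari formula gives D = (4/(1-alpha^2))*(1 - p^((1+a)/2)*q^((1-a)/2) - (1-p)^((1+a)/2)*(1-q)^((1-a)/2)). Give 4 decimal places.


Amari alpha-divergence:
D = (4/(1-alpha^2))*(1 - p^((1+a)/2)*q^((1-a)/2) - (1-p)^((1+a)/2)*(1-q)^((1-a)/2)).
alpha = -0.5, p = 0.3, q = 0.35.
e1 = (1+alpha)/2 = 0.25, e2 = (1-alpha)/2 = 0.75.
t1 = p^e1 * q^e2 = 0.3^0.25 * 0.35^0.75 = 0.336768.
t2 = (1-p)^e1 * (1-q)^e2 = 0.7^0.25 * 0.65^0.75 = 0.662155.
4/(1-alpha^2) = 5.333333.
D = 5.333333*(1 - 0.336768 - 0.662155) = 0.0057

0.0057


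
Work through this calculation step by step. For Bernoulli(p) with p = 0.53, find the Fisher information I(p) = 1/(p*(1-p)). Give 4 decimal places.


For Bernoulli(p), Fisher information is I(p) = 1/(p*(1-p)).
p = 0.53, 1-p = 0.47.
p*(1-p) = 0.2491.
I(p) = 1/0.2491 = 4.0145

4.0145
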